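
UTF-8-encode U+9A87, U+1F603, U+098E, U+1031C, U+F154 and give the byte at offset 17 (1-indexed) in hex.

0x94

1-indexed offset 17 is 0-indexed offset 16.
U+9A87 → 3-byte form E9 AA 87 at offsets 0–2.
U+1F603 → 4-byte form F0 9F 98 83 at offsets 3–6.
U+098E → 3-byte form E0 A6 8E at offsets 7–9.
U+1031C → 4-byte form F0 90 8C 9C at offsets 10–13.
U+F154 → 3-byte form EF 85 94 at offsets 14–16.
Offset 16 falls in char 5's range; it's byte 3 of EF 85 94 = 0x94.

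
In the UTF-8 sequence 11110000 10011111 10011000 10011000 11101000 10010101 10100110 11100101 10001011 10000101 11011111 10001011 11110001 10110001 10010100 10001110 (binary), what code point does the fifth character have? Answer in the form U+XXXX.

Offset 0: leading byte 0xF0 = 11110000 → 4-byte char #1 = F0 9F 98 98.
Offset 4: leading byte 0xE8 = 11101000 → 3-byte char #2 = E8 95 A6.
Offset 7: leading byte 0xE5 = 11100101 → 3-byte char #3 = E5 8B 85.
Offset 10: leading byte 0xDF = 11011111 → 2-byte char #4 = DF 8B.
Offset 12: leading byte 0xF1 = 11110001 → 4-byte char #5 = F1 B1 94 8E.
Leading byte 0xF1 = 11110001 matches 11110xxx → 4-byte sequence.
Byte 1: 0xF1 = 11110001, payload 001 (3 bits).
Byte 2: 0xB1 = 10110001 (10xxxxxx ✓), payload 110001.
Byte 3: 0x94 = 10010100 (10xxxxxx ✓), payload 010100.
Byte 4: 0x8E = 10001110 (10xxxxxx ✓), payload 001110.
Concatenate: 001110001010100001110 = 0x7150E (21 bits → U+7150E).

U+7150E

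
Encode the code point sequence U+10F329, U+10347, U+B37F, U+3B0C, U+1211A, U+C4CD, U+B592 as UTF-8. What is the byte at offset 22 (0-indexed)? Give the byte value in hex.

U+10F329 → 4-byte form F4 8F 8C A9 at offsets 0–3.
U+10347 → 4-byte form F0 90 8D 87 at offsets 4–7.
U+B37F → 3-byte form EB 8D BF at offsets 8–10.
U+3B0C → 3-byte form E3 AC 8C at offsets 11–13.
U+1211A → 4-byte form F0 92 84 9A at offsets 14–17.
U+C4CD → 3-byte form EC 93 8D at offsets 18–20.
U+B592 → 3-byte form EB 96 92 at offsets 21–23.
Offset 22 falls in char 7's range; it's byte 2 of EB 96 92 = 0x96.

0x96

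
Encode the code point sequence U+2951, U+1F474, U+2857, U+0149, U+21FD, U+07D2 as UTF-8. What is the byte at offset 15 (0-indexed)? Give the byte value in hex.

0xDF

U+2951 → 3-byte form E2 A5 91 at offsets 0–2.
U+1F474 → 4-byte form F0 9F 91 B4 at offsets 3–6.
U+2857 → 3-byte form E2 A1 97 at offsets 7–9.
U+0149 → 2-byte form C5 89 at offsets 10–11.
U+21FD → 3-byte form E2 87 BD at offsets 12–14.
U+07D2 → 2-byte form DF 92 at offsets 15–16.
Offset 15 falls in char 6's range; it's byte 1 of DF 92 = 0xDF.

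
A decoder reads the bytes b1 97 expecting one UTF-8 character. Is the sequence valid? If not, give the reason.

invalid (continuation byte with no leading byte)

Byte 0xB1 = 10110001 has the form 10xxxxxx — a continuation byte — but there is no preceding leading byte.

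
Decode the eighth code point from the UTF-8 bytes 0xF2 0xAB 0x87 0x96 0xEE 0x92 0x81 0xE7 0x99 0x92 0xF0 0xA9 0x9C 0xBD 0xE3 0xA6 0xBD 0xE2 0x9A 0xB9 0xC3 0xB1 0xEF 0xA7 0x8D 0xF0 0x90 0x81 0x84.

Offset 0: leading byte 0xF2 = 11110010 → 4-byte char #1 = F2 AB 87 96.
Offset 4: leading byte 0xEE = 11101110 → 3-byte char #2 = EE 92 81.
Offset 7: leading byte 0xE7 = 11100111 → 3-byte char #3 = E7 99 92.
Offset 10: leading byte 0xF0 = 11110000 → 4-byte char #4 = F0 A9 9C BD.
Offset 14: leading byte 0xE3 = 11100011 → 3-byte char #5 = E3 A6 BD.
Offset 17: leading byte 0xE2 = 11100010 → 3-byte char #6 = E2 9A B9.
Offset 20: leading byte 0xC3 = 11000011 → 2-byte char #7 = C3 B1.
Offset 22: leading byte 0xEF = 11101111 → 3-byte char #8 = EF A7 8D.
Leading byte 0xEF = 11101111 matches 1110xxxx → 3-byte sequence.
Byte 1: 0xEF = 11101111, payload 1111 (4 bits).
Byte 2: 0xA7 = 10100111 (10xxxxxx ✓), payload 100111.
Byte 3: 0x8D = 10001101 (10xxxxxx ✓), payload 001101.
Concatenate: 1111100111001101 = 0xF9CD (16 bits → U+F9CD).

U+F9CD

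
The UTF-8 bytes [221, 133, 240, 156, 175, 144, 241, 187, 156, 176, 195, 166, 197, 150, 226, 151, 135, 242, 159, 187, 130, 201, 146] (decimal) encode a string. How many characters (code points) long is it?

Byte at offset 0: 0xDD = 11011101 → 2-byte char (#1). Advance 2.
Byte at offset 2: 0xF0 = 11110000 → 4-byte char (#2). Advance 4.
Byte at offset 6: 0xF1 = 11110001 → 4-byte char (#3). Advance 4.
Byte at offset 10: 0xC3 = 11000011 → 2-byte char (#4). Advance 2.
Byte at offset 12: 0xC5 = 11000101 → 2-byte char (#5). Advance 2.
Byte at offset 14: 0xE2 = 11100010 → 3-byte char (#6). Advance 3.
Byte at offset 17: 0xF2 = 11110010 → 4-byte char (#7). Advance 4.
Byte at offset 21: 0xC9 = 11001001 → 2-byte char (#8). Advance 2.
Reached end at offset 23 after 8 code points.

8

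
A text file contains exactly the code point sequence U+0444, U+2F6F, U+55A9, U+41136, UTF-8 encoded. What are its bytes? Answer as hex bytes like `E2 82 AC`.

D1 84 E2 BD AF E5 96 A9 F1 81 84 B6

U+0444: 2-byte form → D1 84.
U+2F6F: 3-byte form → E2 BD AF.
U+55A9: 3-byte form → E5 96 A9.
U+41136: 4-byte form → F1 81 84 B6.
Concatenated (12 bytes): D1 84 E2 BD AF E5 96 A9 F1 81 84 B6.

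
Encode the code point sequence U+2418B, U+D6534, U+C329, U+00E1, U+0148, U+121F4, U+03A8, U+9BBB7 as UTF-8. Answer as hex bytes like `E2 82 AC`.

F0 A4 86 8B F3 96 94 B4 EC 8C A9 C3 A1 C5 88 F0 92 87 B4 CE A8 F2 9B AE B7

U+2418B: 4-byte form → F0 A4 86 8B.
U+D6534: 4-byte form → F3 96 94 B4.
U+C329: 3-byte form → EC 8C A9.
U+00E1: 2-byte form → C3 A1.
U+0148: 2-byte form → C5 88.
U+121F4: 4-byte form → F0 92 87 B4.
U+03A8: 2-byte form → CE A8.
U+9BBB7: 4-byte form → F2 9B AE B7.
Concatenated (25 bytes): F0 A4 86 8B F3 96 94 B4 EC 8C A9 C3 A1 C5 88 F0 92 87 B4 CE A8 F2 9B AE B7.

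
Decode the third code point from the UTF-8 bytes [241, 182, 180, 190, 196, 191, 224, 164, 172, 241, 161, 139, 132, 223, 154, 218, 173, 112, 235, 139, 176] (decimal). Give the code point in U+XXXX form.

U+092C

Offset 0: leading byte 0xF1 = 11110001 → 4-byte char #1 = F1 B6 B4 BE.
Offset 4: leading byte 0xC4 = 11000100 → 2-byte char #2 = C4 BF.
Offset 6: leading byte 0xE0 = 11100000 → 3-byte char #3 = E0 A4 AC.
Leading byte 0xE0 = 11100000 matches 1110xxxx → 3-byte sequence.
Byte 1: 0xE0 = 11100000, payload 0000 (4 bits).
Byte 2: 0xA4 = 10100100 (10xxxxxx ✓), payload 100100.
Byte 3: 0xAC = 10101100 (10xxxxxx ✓), payload 101100.
Concatenate: 0000100100101100 = 0x92C (16 bits → U+092C).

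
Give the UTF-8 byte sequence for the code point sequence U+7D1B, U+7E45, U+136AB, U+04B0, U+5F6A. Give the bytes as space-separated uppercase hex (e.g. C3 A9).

E7 B4 9B E7 B9 85 F0 93 9A AB D2 B0 E5 BD AA

U+7D1B: 3-byte form → E7 B4 9B.
U+7E45: 3-byte form → E7 B9 85.
U+136AB: 4-byte form → F0 93 9A AB.
U+04B0: 2-byte form → D2 B0.
U+5F6A: 3-byte form → E5 BD AA.
Concatenated (15 bytes): E7 B4 9B E7 B9 85 F0 93 9A AB D2 B0 E5 BD AA.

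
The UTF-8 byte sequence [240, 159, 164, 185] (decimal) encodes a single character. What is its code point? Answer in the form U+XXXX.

Leading byte 0xF0 = 11110000 matches 11110xxx → 4-byte sequence.
Byte 1: 0xF0 = 11110000, payload 000 (3 bits).
Byte 2: 0x9F = 10011111 (10xxxxxx ✓), payload 011111.
Byte 3: 0xA4 = 10100100 (10xxxxxx ✓), payload 100100.
Byte 4: 0xB9 = 10111001 (10xxxxxx ✓), payload 111001.
Concatenate: 000011111100100111001 = 0x1F939 (21 bits → U+1F939).

U+1F939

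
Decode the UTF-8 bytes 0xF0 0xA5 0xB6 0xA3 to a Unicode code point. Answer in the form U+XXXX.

U+25DA3

Leading byte 0xF0 = 11110000 matches 11110xxx → 4-byte sequence.
Byte 1: 0xF0 = 11110000, payload 000 (3 bits).
Byte 2: 0xA5 = 10100101 (10xxxxxx ✓), payload 100101.
Byte 3: 0xB6 = 10110110 (10xxxxxx ✓), payload 110110.
Byte 4: 0xA3 = 10100011 (10xxxxxx ✓), payload 100011.
Concatenate: 000100101110110100011 = 0x25DA3 (21 bits → U+25DA3).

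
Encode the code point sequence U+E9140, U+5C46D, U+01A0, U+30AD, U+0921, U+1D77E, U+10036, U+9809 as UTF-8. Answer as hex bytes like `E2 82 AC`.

F3 A9 85 80 F1 9C 91 AD C6 A0 E3 82 AD E0 A4 A1 F0 9D 9D BE F0 90 80 B6 E9 A0 89

U+E9140: 4-byte form → F3 A9 85 80.
U+5C46D: 4-byte form → F1 9C 91 AD.
U+01A0: 2-byte form → C6 A0.
U+30AD: 3-byte form → E3 82 AD.
U+0921: 3-byte form → E0 A4 A1.
U+1D77E: 4-byte form → F0 9D 9D BE.
U+10036: 4-byte form → F0 90 80 B6.
U+9809: 3-byte form → E9 A0 89.
Concatenated (27 bytes): F3 A9 85 80 F1 9C 91 AD C6 A0 E3 82 AD E0 A4 A1 F0 9D 9D BE F0 90 80 B6 E9 A0 89.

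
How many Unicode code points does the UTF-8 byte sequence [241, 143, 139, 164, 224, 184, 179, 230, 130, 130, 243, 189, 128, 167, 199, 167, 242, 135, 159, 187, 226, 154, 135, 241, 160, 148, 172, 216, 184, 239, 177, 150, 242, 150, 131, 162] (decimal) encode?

11

Byte at offset 0: 0xF1 = 11110001 → 4-byte char (#1). Advance 4.
Byte at offset 4: 0xE0 = 11100000 → 3-byte char (#2). Advance 3.
Byte at offset 7: 0xE6 = 11100110 → 3-byte char (#3). Advance 3.
Byte at offset 10: 0xF3 = 11110011 → 4-byte char (#4). Advance 4.
Byte at offset 14: 0xC7 = 11000111 → 2-byte char (#5). Advance 2.
Byte at offset 16: 0xF2 = 11110010 → 4-byte char (#6). Advance 4.
Byte at offset 20: 0xE2 = 11100010 → 3-byte char (#7). Advance 3.
Byte at offset 23: 0xF1 = 11110001 → 4-byte char (#8). Advance 4.
Byte at offset 27: 0xD8 = 11011000 → 2-byte char (#9). Advance 2.
Byte at offset 29: 0xEF = 11101111 → 3-byte char (#10). Advance 3.
Byte at offset 32: 0xF2 = 11110010 → 4-byte char (#11). Advance 4.
Reached end at offset 36 after 11 code points.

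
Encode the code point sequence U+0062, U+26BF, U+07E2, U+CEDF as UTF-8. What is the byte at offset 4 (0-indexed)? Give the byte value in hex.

U+0062 → 1-byte form 62 at offsets 0–0.
U+26BF → 3-byte form E2 9A BF at offsets 1–3.
U+07E2 → 2-byte form DF A2 at offsets 4–5.
Offset 4 falls in char 3's range; it's byte 1 of DF A2 = 0xDF.

0xDF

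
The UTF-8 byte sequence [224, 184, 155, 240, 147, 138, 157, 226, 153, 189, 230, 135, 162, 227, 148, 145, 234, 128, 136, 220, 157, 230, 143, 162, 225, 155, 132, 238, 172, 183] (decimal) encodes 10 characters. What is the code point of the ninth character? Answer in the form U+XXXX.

Offset 0: leading byte 0xE0 = 11100000 → 3-byte char #1 = E0 B8 9B.
Offset 3: leading byte 0xF0 = 11110000 → 4-byte char #2 = F0 93 8A 9D.
Offset 7: leading byte 0xE2 = 11100010 → 3-byte char #3 = E2 99 BD.
Offset 10: leading byte 0xE6 = 11100110 → 3-byte char #4 = E6 87 A2.
Offset 13: leading byte 0xE3 = 11100011 → 3-byte char #5 = E3 94 91.
Offset 16: leading byte 0xEA = 11101010 → 3-byte char #6 = EA 80 88.
Offset 19: leading byte 0xDC = 11011100 → 2-byte char #7 = DC 9D.
Offset 21: leading byte 0xE6 = 11100110 → 3-byte char #8 = E6 8F A2.
Offset 24: leading byte 0xE1 = 11100001 → 3-byte char #9 = E1 9B 84.
Leading byte 0xE1 = 11100001 matches 1110xxxx → 3-byte sequence.
Byte 1: 0xE1 = 11100001, payload 0001 (4 bits).
Byte 2: 0x9B = 10011011 (10xxxxxx ✓), payload 011011.
Byte 3: 0x84 = 10000100 (10xxxxxx ✓), payload 000100.
Concatenate: 0001011011000100 = 0x16C4 (16 bits → U+16C4).

U+16C4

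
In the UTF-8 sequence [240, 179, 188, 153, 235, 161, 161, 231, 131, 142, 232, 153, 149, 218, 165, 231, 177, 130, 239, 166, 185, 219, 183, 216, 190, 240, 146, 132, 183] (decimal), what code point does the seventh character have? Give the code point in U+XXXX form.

Offset 0: leading byte 0xF0 = 11110000 → 4-byte char #1 = F0 B3 BC 99.
Offset 4: leading byte 0xEB = 11101011 → 3-byte char #2 = EB A1 A1.
Offset 7: leading byte 0xE7 = 11100111 → 3-byte char #3 = E7 83 8E.
Offset 10: leading byte 0xE8 = 11101000 → 3-byte char #4 = E8 99 95.
Offset 13: leading byte 0xDA = 11011010 → 2-byte char #5 = DA A5.
Offset 15: leading byte 0xE7 = 11100111 → 3-byte char #6 = E7 B1 82.
Offset 18: leading byte 0xEF = 11101111 → 3-byte char #7 = EF A6 B9.
Leading byte 0xEF = 11101111 matches 1110xxxx → 3-byte sequence.
Byte 1: 0xEF = 11101111, payload 1111 (4 bits).
Byte 2: 0xA6 = 10100110 (10xxxxxx ✓), payload 100110.
Byte 3: 0xB9 = 10111001 (10xxxxxx ✓), payload 111001.
Concatenate: 1111100110111001 = 0xF9B9 (16 bits → U+F9B9).

U+F9B9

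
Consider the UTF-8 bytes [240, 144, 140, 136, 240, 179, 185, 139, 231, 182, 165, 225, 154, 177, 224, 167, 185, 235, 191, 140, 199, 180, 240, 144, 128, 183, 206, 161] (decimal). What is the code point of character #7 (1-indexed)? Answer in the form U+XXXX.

Offset 0: leading byte 0xF0 = 11110000 → 4-byte char #1 = F0 90 8C 88.
Offset 4: leading byte 0xF0 = 11110000 → 4-byte char #2 = F0 B3 B9 8B.
Offset 8: leading byte 0xE7 = 11100111 → 3-byte char #3 = E7 B6 A5.
Offset 11: leading byte 0xE1 = 11100001 → 3-byte char #4 = E1 9A B1.
Offset 14: leading byte 0xE0 = 11100000 → 3-byte char #5 = E0 A7 B9.
Offset 17: leading byte 0xEB = 11101011 → 3-byte char #6 = EB BF 8C.
Offset 20: leading byte 0xC7 = 11000111 → 2-byte char #7 = C7 B4.
Leading byte 0xC7 = 11000111 matches 110xxxxx → 2-byte sequence.
Byte 1: 0xC7 = 11000111, payload 00111 (5 bits).
Byte 2: 0xB4 = 10110100 (10xxxxxx ✓), payload 110100.
Concatenate: 00111110100 = 0x1F4 (11 bits → U+01F4).

U+01F4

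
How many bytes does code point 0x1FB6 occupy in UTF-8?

U+1FB6 = 0x1FB6. UTF-8 uses 1 byte below 0x80, 2 below 0x800, 3 below 0x10000, 4 up to 0x10FFFF. 0x1FB6 is in U+0800–U+FFFF → 3 bytes.

3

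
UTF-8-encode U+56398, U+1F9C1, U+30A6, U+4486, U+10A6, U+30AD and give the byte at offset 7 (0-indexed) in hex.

0x81

U+56398 → 4-byte form F1 96 8E 98 at offsets 0–3.
U+1F9C1 → 4-byte form F0 9F A7 81 at offsets 4–7.
Offset 7 falls in char 2's range; it's byte 4 of F0 9F A7 81 = 0x81.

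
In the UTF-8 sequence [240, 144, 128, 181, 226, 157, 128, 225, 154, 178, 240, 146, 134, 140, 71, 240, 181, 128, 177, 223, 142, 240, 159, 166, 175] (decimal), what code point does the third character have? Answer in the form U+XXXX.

Offset 0: leading byte 0xF0 = 11110000 → 4-byte char #1 = F0 90 80 B5.
Offset 4: leading byte 0xE2 = 11100010 → 3-byte char #2 = E2 9D 80.
Offset 7: leading byte 0xE1 = 11100001 → 3-byte char #3 = E1 9A B2.
Leading byte 0xE1 = 11100001 matches 1110xxxx → 3-byte sequence.
Byte 1: 0xE1 = 11100001, payload 0001 (4 bits).
Byte 2: 0x9A = 10011010 (10xxxxxx ✓), payload 011010.
Byte 3: 0xB2 = 10110010 (10xxxxxx ✓), payload 110010.
Concatenate: 0001011010110010 = 0x16B2 (16 bits → U+16B2).

U+16B2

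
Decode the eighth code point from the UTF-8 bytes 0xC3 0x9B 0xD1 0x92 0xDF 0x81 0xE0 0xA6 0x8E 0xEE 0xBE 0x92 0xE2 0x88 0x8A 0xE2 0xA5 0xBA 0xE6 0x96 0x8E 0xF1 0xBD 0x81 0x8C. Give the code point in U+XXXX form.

U+658E

Offset 0: leading byte 0xC3 = 11000011 → 2-byte char #1 = C3 9B.
Offset 2: leading byte 0xD1 = 11010001 → 2-byte char #2 = D1 92.
Offset 4: leading byte 0xDF = 11011111 → 2-byte char #3 = DF 81.
Offset 6: leading byte 0xE0 = 11100000 → 3-byte char #4 = E0 A6 8E.
Offset 9: leading byte 0xEE = 11101110 → 3-byte char #5 = EE BE 92.
Offset 12: leading byte 0xE2 = 11100010 → 3-byte char #6 = E2 88 8A.
Offset 15: leading byte 0xE2 = 11100010 → 3-byte char #7 = E2 A5 BA.
Offset 18: leading byte 0xE6 = 11100110 → 3-byte char #8 = E6 96 8E.
Leading byte 0xE6 = 11100110 matches 1110xxxx → 3-byte sequence.
Byte 1: 0xE6 = 11100110, payload 0110 (4 bits).
Byte 2: 0x96 = 10010110 (10xxxxxx ✓), payload 010110.
Byte 3: 0x8E = 10001110 (10xxxxxx ✓), payload 001110.
Concatenate: 0110010110001110 = 0x658E (16 bits → U+658E).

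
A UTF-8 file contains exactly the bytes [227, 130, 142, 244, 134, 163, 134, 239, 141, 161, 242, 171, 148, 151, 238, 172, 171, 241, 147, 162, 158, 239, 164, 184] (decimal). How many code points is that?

7

Byte at offset 0: 0xE3 = 11100011 → 3-byte char (#1). Advance 3.
Byte at offset 3: 0xF4 = 11110100 → 4-byte char (#2). Advance 4.
Byte at offset 7: 0xEF = 11101111 → 3-byte char (#3). Advance 3.
Byte at offset 10: 0xF2 = 11110010 → 4-byte char (#4). Advance 4.
Byte at offset 14: 0xEE = 11101110 → 3-byte char (#5). Advance 3.
Byte at offset 17: 0xF1 = 11110001 → 4-byte char (#6). Advance 4.
Byte at offset 21: 0xEF = 11101111 → 3-byte char (#7). Advance 3.
Reached end at offset 24 after 7 code points.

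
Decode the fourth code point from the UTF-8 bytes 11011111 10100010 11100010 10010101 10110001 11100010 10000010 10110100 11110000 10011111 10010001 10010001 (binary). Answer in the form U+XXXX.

U+1F451

Offset 0: leading byte 0xDF = 11011111 → 2-byte char #1 = DF A2.
Offset 2: leading byte 0xE2 = 11100010 → 3-byte char #2 = E2 95 B1.
Offset 5: leading byte 0xE2 = 11100010 → 3-byte char #3 = E2 82 B4.
Offset 8: leading byte 0xF0 = 11110000 → 4-byte char #4 = F0 9F 91 91.
Leading byte 0xF0 = 11110000 matches 11110xxx → 4-byte sequence.
Byte 1: 0xF0 = 11110000, payload 000 (3 bits).
Byte 2: 0x9F = 10011111 (10xxxxxx ✓), payload 011111.
Byte 3: 0x91 = 10010001 (10xxxxxx ✓), payload 010001.
Byte 4: 0x91 = 10010001 (10xxxxxx ✓), payload 010001.
Concatenate: 000011111010001010001 = 0x1F451 (21 bits → U+1F451).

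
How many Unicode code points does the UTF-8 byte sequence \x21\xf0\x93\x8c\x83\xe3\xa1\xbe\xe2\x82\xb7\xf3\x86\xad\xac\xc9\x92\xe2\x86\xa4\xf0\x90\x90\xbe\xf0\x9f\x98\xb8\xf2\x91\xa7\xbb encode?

Byte at offset 0: 0x21 = 00100001 → 1-byte char (#1). Advance 1.
Byte at offset 1: 0xF0 = 11110000 → 4-byte char (#2). Advance 4.
Byte at offset 5: 0xE3 = 11100011 → 3-byte char (#3). Advance 3.
Byte at offset 8: 0xE2 = 11100010 → 3-byte char (#4). Advance 3.
Byte at offset 11: 0xF3 = 11110011 → 4-byte char (#5). Advance 4.
Byte at offset 15: 0xC9 = 11001001 → 2-byte char (#6). Advance 2.
Byte at offset 17: 0xE2 = 11100010 → 3-byte char (#7). Advance 3.
Byte at offset 20: 0xF0 = 11110000 → 4-byte char (#8). Advance 4.
Byte at offset 24: 0xF0 = 11110000 → 4-byte char (#9). Advance 4.
Byte at offset 28: 0xF2 = 11110010 → 4-byte char (#10). Advance 4.
Reached end at offset 32 after 10 code points.

10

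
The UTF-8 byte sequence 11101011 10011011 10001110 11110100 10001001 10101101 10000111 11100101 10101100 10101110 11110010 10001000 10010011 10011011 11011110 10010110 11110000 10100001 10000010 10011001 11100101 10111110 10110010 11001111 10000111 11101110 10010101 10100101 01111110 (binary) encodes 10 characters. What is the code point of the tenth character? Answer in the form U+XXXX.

Offset 0: leading byte 0xEB = 11101011 → 3-byte char #1 = EB 9B 8E.
Offset 3: leading byte 0xF4 = 11110100 → 4-byte char #2 = F4 89 AD 87.
Offset 7: leading byte 0xE5 = 11100101 → 3-byte char #3 = E5 AC AE.
Offset 10: leading byte 0xF2 = 11110010 → 4-byte char #4 = F2 88 93 9B.
Offset 14: leading byte 0xDE = 11011110 → 2-byte char #5 = DE 96.
Offset 16: leading byte 0xF0 = 11110000 → 4-byte char #6 = F0 A1 82 99.
Offset 20: leading byte 0xE5 = 11100101 → 3-byte char #7 = E5 BE B2.
Offset 23: leading byte 0xCF = 11001111 → 2-byte char #8 = CF 87.
Offset 25: leading byte 0xEE = 11101110 → 3-byte char #9 = EE 95 A5.
Offset 28: leading byte 0x7E = 01111110 → 1-byte char #10 = 7E.
Leading byte 0x7E = 01111110 matches 0xxxxxxx → 1-byte sequence.
Byte 1: 0x7E = 01111110, payload 1111110 (7 bits).
Concatenate: 1111110 = 0x7E (7 bits → U+007E).

U+007E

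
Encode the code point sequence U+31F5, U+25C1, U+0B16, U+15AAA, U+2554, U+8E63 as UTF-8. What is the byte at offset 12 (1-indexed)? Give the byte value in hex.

0xAA

1-indexed offset 12 is 0-indexed offset 11.
U+31F5 → 3-byte form E3 87 B5 at offsets 0–2.
U+25C1 → 3-byte form E2 97 81 at offsets 3–5.
U+0B16 → 3-byte form E0 AC 96 at offsets 6–8.
U+15AAA → 4-byte form F0 95 AA AA at offsets 9–12.
Offset 11 falls in char 4's range; it's byte 3 of F0 95 AA AA = 0xAA.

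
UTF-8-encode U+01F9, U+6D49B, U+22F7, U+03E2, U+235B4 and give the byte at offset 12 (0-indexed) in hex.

U+01F9 → 2-byte form C7 B9 at offsets 0–1.
U+6D49B → 4-byte form F1 AD 92 9B at offsets 2–5.
U+22F7 → 3-byte form E2 8B B7 at offsets 6–8.
U+03E2 → 2-byte form CF A2 at offsets 9–10.
U+235B4 → 4-byte form F0 A3 96 B4 at offsets 11–14.
Offset 12 falls in char 5's range; it's byte 2 of F0 A3 96 B4 = 0xA3.

0xA3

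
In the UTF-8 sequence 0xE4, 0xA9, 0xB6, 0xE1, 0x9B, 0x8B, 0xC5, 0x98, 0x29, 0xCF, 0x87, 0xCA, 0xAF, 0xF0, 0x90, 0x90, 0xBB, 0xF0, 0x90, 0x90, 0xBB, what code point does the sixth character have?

U+02AF

Offset 0: leading byte 0xE4 = 11100100 → 3-byte char #1 = E4 A9 B6.
Offset 3: leading byte 0xE1 = 11100001 → 3-byte char #2 = E1 9B 8B.
Offset 6: leading byte 0xC5 = 11000101 → 2-byte char #3 = C5 98.
Offset 8: leading byte 0x29 = 00101001 → 1-byte char #4 = 29.
Offset 9: leading byte 0xCF = 11001111 → 2-byte char #5 = CF 87.
Offset 11: leading byte 0xCA = 11001010 → 2-byte char #6 = CA AF.
Leading byte 0xCA = 11001010 matches 110xxxxx → 2-byte sequence.
Byte 1: 0xCA = 11001010, payload 01010 (5 bits).
Byte 2: 0xAF = 10101111 (10xxxxxx ✓), payload 101111.
Concatenate: 01010101111 = 0x2AF (11 bits → U+02AF).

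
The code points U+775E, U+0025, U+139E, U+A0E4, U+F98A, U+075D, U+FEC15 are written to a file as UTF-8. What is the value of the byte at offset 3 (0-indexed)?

0x25

U+775E → 3-byte form E7 9D 9E at offsets 0–2.
U+0025 → 1-byte form 25 at offsets 3–3.
Offset 3 falls in char 2's range; it's byte 1 of 25 = 0x25.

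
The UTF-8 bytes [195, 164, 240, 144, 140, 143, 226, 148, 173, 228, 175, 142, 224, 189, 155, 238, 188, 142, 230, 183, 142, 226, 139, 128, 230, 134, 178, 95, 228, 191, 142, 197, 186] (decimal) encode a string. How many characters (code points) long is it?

Byte at offset 0: 0xC3 = 11000011 → 2-byte char (#1). Advance 2.
Byte at offset 2: 0xF0 = 11110000 → 4-byte char (#2). Advance 4.
Byte at offset 6: 0xE2 = 11100010 → 3-byte char (#3). Advance 3.
Byte at offset 9: 0xE4 = 11100100 → 3-byte char (#4). Advance 3.
Byte at offset 12: 0xE0 = 11100000 → 3-byte char (#5). Advance 3.
Byte at offset 15: 0xEE = 11101110 → 3-byte char (#6). Advance 3.
Byte at offset 18: 0xE6 = 11100110 → 3-byte char (#7). Advance 3.
Byte at offset 21: 0xE2 = 11100010 → 3-byte char (#8). Advance 3.
Byte at offset 24: 0xE6 = 11100110 → 3-byte char (#9). Advance 3.
Byte at offset 27: 0x5F = 01011111 → 1-byte char (#10). Advance 1.
Byte at offset 28: 0xE4 = 11100100 → 3-byte char (#11). Advance 3.
Byte at offset 31: 0xC5 = 11000101 → 2-byte char (#12). Advance 2.
Reached end at offset 33 after 12 code points.

12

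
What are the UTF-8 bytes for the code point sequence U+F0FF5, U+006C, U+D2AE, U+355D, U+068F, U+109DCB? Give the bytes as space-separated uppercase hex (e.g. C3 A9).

F3 B0 BF B5 6C ED 8A AE E3 95 9D DA 8F F4 89 B7 8B

U+F0FF5: 4-byte form → F3 B0 BF B5.
U+006C: 1-byte form → 6C.
U+D2AE: 3-byte form → ED 8A AE.
U+355D: 3-byte form → E3 95 9D.
U+068F: 2-byte form → DA 8F.
U+109DCB: 4-byte form → F4 89 B7 8B.
Concatenated (17 bytes): F3 B0 BF B5 6C ED 8A AE E3 95 9D DA 8F F4 89 B7 8B.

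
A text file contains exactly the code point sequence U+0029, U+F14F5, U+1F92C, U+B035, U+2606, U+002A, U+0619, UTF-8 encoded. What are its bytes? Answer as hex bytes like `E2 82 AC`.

29 F3 B1 93 B5 F0 9F A4 AC EB 80 B5 E2 98 86 2A D8 99

U+0029: 1-byte form → 29.
U+F14F5: 4-byte form → F3 B1 93 B5.
U+1F92C: 4-byte form → F0 9F A4 AC.
U+B035: 3-byte form → EB 80 B5.
U+2606: 3-byte form → E2 98 86.
U+002A: 1-byte form → 2A.
U+0619: 2-byte form → D8 99.
Concatenated (18 bytes): 29 F3 B1 93 B5 F0 9F A4 AC EB 80 B5 E2 98 86 2A D8 99.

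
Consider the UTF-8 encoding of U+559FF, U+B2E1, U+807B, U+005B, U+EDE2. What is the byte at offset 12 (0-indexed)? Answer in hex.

0xB7

U+559FF → 4-byte form F1 95 A7 BF at offsets 0–3.
U+B2E1 → 3-byte form EB 8B A1 at offsets 4–6.
U+807B → 3-byte form E8 81 BB at offsets 7–9.
U+005B → 1-byte form 5B at offsets 10–10.
U+EDE2 → 3-byte form EE B7 A2 at offsets 11–13.
Offset 12 falls in char 5's range; it's byte 2 of EE B7 A2 = 0xB7.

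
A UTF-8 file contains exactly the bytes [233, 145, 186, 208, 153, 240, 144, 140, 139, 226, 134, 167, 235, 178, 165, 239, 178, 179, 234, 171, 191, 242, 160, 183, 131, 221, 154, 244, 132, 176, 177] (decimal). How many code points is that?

10

Byte at offset 0: 0xE9 = 11101001 → 3-byte char (#1). Advance 3.
Byte at offset 3: 0xD0 = 11010000 → 2-byte char (#2). Advance 2.
Byte at offset 5: 0xF0 = 11110000 → 4-byte char (#3). Advance 4.
Byte at offset 9: 0xE2 = 11100010 → 3-byte char (#4). Advance 3.
Byte at offset 12: 0xEB = 11101011 → 3-byte char (#5). Advance 3.
Byte at offset 15: 0xEF = 11101111 → 3-byte char (#6). Advance 3.
Byte at offset 18: 0xEA = 11101010 → 3-byte char (#7). Advance 3.
Byte at offset 21: 0xF2 = 11110010 → 4-byte char (#8). Advance 4.
Byte at offset 25: 0xDD = 11011101 → 2-byte char (#9). Advance 2.
Byte at offset 27: 0xF4 = 11110100 → 4-byte char (#10). Advance 4.
Reached end at offset 31 after 10 code points.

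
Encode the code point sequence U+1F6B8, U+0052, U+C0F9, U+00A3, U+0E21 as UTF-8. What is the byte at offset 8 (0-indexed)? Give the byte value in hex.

U+1F6B8 → 4-byte form F0 9F 9A B8 at offsets 0–3.
U+0052 → 1-byte form 52 at offsets 4–4.
U+C0F9 → 3-byte form EC 83 B9 at offsets 5–7.
U+00A3 → 2-byte form C2 A3 at offsets 8–9.
Offset 8 falls in char 4's range; it's byte 1 of C2 A3 = 0xC2.

0xC2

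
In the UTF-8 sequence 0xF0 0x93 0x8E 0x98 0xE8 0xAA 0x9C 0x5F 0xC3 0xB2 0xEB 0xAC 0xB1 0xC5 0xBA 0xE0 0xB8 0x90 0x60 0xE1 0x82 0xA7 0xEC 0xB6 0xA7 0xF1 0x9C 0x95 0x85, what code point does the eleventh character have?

U+5C545

Offset 0: leading byte 0xF0 = 11110000 → 4-byte char #1 = F0 93 8E 98.
Offset 4: leading byte 0xE8 = 11101000 → 3-byte char #2 = E8 AA 9C.
Offset 7: leading byte 0x5F = 01011111 → 1-byte char #3 = 5F.
Offset 8: leading byte 0xC3 = 11000011 → 2-byte char #4 = C3 B2.
Offset 10: leading byte 0xEB = 11101011 → 3-byte char #5 = EB AC B1.
Offset 13: leading byte 0xC5 = 11000101 → 2-byte char #6 = C5 BA.
Offset 15: leading byte 0xE0 = 11100000 → 3-byte char #7 = E0 B8 90.
Offset 18: leading byte 0x60 = 01100000 → 1-byte char #8 = 60.
Offset 19: leading byte 0xE1 = 11100001 → 3-byte char #9 = E1 82 A7.
Offset 22: leading byte 0xEC = 11101100 → 3-byte char #10 = EC B6 A7.
Offset 25: leading byte 0xF1 = 11110001 → 4-byte char #11 = F1 9C 95 85.
Leading byte 0xF1 = 11110001 matches 11110xxx → 4-byte sequence.
Byte 1: 0xF1 = 11110001, payload 001 (3 bits).
Byte 2: 0x9C = 10011100 (10xxxxxx ✓), payload 011100.
Byte 3: 0x95 = 10010101 (10xxxxxx ✓), payload 010101.
Byte 4: 0x85 = 10000101 (10xxxxxx ✓), payload 000101.
Concatenate: 001011100010101000101 = 0x5C545 (21 bits → U+5C545).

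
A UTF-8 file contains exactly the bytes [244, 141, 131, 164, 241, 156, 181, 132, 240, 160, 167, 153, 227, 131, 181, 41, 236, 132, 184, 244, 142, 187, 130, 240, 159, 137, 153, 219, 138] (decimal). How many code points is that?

Byte at offset 0: 0xF4 = 11110100 → 4-byte char (#1). Advance 4.
Byte at offset 4: 0xF1 = 11110001 → 4-byte char (#2). Advance 4.
Byte at offset 8: 0xF0 = 11110000 → 4-byte char (#3). Advance 4.
Byte at offset 12: 0xE3 = 11100011 → 3-byte char (#4). Advance 3.
Byte at offset 15: 0x29 = 00101001 → 1-byte char (#5). Advance 1.
Byte at offset 16: 0xEC = 11101100 → 3-byte char (#6). Advance 3.
Byte at offset 19: 0xF4 = 11110100 → 4-byte char (#7). Advance 4.
Byte at offset 23: 0xF0 = 11110000 → 4-byte char (#8). Advance 4.
Byte at offset 27: 0xDB = 11011011 → 2-byte char (#9). Advance 2.
Reached end at offset 29 after 9 code points.

9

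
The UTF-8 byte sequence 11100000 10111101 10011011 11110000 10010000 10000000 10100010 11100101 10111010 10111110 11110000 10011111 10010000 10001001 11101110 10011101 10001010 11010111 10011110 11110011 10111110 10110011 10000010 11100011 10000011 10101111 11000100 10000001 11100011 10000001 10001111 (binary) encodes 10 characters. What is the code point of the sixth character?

U+05DE

Offset 0: leading byte 0xE0 = 11100000 → 3-byte char #1 = E0 BD 9B.
Offset 3: leading byte 0xF0 = 11110000 → 4-byte char #2 = F0 90 80 A2.
Offset 7: leading byte 0xE5 = 11100101 → 3-byte char #3 = E5 BA BE.
Offset 10: leading byte 0xF0 = 11110000 → 4-byte char #4 = F0 9F 90 89.
Offset 14: leading byte 0xEE = 11101110 → 3-byte char #5 = EE 9D 8A.
Offset 17: leading byte 0xD7 = 11010111 → 2-byte char #6 = D7 9E.
Leading byte 0xD7 = 11010111 matches 110xxxxx → 2-byte sequence.
Byte 1: 0xD7 = 11010111, payload 10111 (5 bits).
Byte 2: 0x9E = 10011110 (10xxxxxx ✓), payload 011110.
Concatenate: 10111011110 = 0x5DE (11 bits → U+05DE).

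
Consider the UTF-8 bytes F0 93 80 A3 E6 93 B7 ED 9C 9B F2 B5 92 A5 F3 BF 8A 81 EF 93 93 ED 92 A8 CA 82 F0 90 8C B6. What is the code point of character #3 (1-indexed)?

Offset 0: leading byte 0xF0 = 11110000 → 4-byte char #1 = F0 93 80 A3.
Offset 4: leading byte 0xE6 = 11100110 → 3-byte char #2 = E6 93 B7.
Offset 7: leading byte 0xED = 11101101 → 3-byte char #3 = ED 9C 9B.
Leading byte 0xED = 11101101 matches 1110xxxx → 3-byte sequence.
Byte 1: 0xED = 11101101, payload 1101 (4 bits).
Byte 2: 0x9C = 10011100 (10xxxxxx ✓), payload 011100.
Byte 3: 0x9B = 10011011 (10xxxxxx ✓), payload 011011.
Concatenate: 1101011100011011 = 0xD71B (16 bits → U+D71B).

U+D71B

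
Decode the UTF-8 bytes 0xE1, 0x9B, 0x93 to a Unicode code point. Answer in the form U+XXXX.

U+16D3

Leading byte 0xE1 = 11100001 matches 1110xxxx → 3-byte sequence.
Byte 1: 0xE1 = 11100001, payload 0001 (4 bits).
Byte 2: 0x9B = 10011011 (10xxxxxx ✓), payload 011011.
Byte 3: 0x93 = 10010011 (10xxxxxx ✓), payload 010011.
Concatenate: 0001011011010011 = 0x16D3 (16 bits → U+16D3).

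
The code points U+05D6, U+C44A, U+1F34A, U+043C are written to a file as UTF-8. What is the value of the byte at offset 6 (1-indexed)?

1-indexed offset 6 is 0-indexed offset 5.
U+05D6 → 2-byte form D7 96 at offsets 0–1.
U+C44A → 3-byte form EC 91 8A at offsets 2–4.
U+1F34A → 4-byte form F0 9F 8D 8A at offsets 5–8.
Offset 5 falls in char 3's range; it's byte 1 of F0 9F 8D 8A = 0xF0.

0xF0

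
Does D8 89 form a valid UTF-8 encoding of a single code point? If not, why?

valid

Leading byte 0xD8 = 11011000 → 2-byte form.
Continuation bytes 0x89=10001001 all match 10xxxxxx.
Decoded value 0x609 is ≥ 0x80 (shortest form) and not a surrogate.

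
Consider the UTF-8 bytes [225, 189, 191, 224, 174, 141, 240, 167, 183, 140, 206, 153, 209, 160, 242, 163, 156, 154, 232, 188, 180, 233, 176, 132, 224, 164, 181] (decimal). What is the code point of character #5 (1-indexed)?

U+0460

Offset 0: leading byte 0xE1 = 11100001 → 3-byte char #1 = E1 BD BF.
Offset 3: leading byte 0xE0 = 11100000 → 3-byte char #2 = E0 AE 8D.
Offset 6: leading byte 0xF0 = 11110000 → 4-byte char #3 = F0 A7 B7 8C.
Offset 10: leading byte 0xCE = 11001110 → 2-byte char #4 = CE 99.
Offset 12: leading byte 0xD1 = 11010001 → 2-byte char #5 = D1 A0.
Leading byte 0xD1 = 11010001 matches 110xxxxx → 2-byte sequence.
Byte 1: 0xD1 = 11010001, payload 10001 (5 bits).
Byte 2: 0xA0 = 10100000 (10xxxxxx ✓), payload 100000.
Concatenate: 10001100000 = 0x460 (11 bits → U+0460).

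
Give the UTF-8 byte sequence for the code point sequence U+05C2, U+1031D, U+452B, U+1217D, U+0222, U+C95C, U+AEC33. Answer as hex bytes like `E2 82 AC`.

U+05C2: 2-byte form → D7 82.
U+1031D: 4-byte form → F0 90 8C 9D.
U+452B: 3-byte form → E4 94 AB.
U+1217D: 4-byte form → F0 92 85 BD.
U+0222: 2-byte form → C8 A2.
U+C95C: 3-byte form → EC A5 9C.
U+AEC33: 4-byte form → F2 AE B0 B3.
Concatenated (22 bytes): D7 82 F0 90 8C 9D E4 94 AB F0 92 85 BD C8 A2 EC A5 9C F2 AE B0 B3.

D7 82 F0 90 8C 9D E4 94 AB F0 92 85 BD C8 A2 EC A5 9C F2 AE B0 B3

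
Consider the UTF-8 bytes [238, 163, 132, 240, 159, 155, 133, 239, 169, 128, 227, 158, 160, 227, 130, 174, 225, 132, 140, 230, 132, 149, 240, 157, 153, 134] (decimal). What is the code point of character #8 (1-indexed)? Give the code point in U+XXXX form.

Offset 0: leading byte 0xEE = 11101110 → 3-byte char #1 = EE A3 84.
Offset 3: leading byte 0xF0 = 11110000 → 4-byte char #2 = F0 9F 9B 85.
Offset 7: leading byte 0xEF = 11101111 → 3-byte char #3 = EF A9 80.
Offset 10: leading byte 0xE3 = 11100011 → 3-byte char #4 = E3 9E A0.
Offset 13: leading byte 0xE3 = 11100011 → 3-byte char #5 = E3 82 AE.
Offset 16: leading byte 0xE1 = 11100001 → 3-byte char #6 = E1 84 8C.
Offset 19: leading byte 0xE6 = 11100110 → 3-byte char #7 = E6 84 95.
Offset 22: leading byte 0xF0 = 11110000 → 4-byte char #8 = F0 9D 99 86.
Leading byte 0xF0 = 11110000 matches 11110xxx → 4-byte sequence.
Byte 1: 0xF0 = 11110000, payload 000 (3 bits).
Byte 2: 0x9D = 10011101 (10xxxxxx ✓), payload 011101.
Byte 3: 0x99 = 10011001 (10xxxxxx ✓), payload 011001.
Byte 4: 0x86 = 10000110 (10xxxxxx ✓), payload 000110.
Concatenate: 000011101011001000110 = 0x1D646 (21 bits → U+1D646).

U+1D646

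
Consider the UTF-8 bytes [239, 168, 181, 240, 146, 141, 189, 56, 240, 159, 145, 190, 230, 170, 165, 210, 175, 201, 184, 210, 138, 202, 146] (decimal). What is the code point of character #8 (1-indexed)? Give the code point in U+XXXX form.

Offset 0: leading byte 0xEF = 11101111 → 3-byte char #1 = EF A8 B5.
Offset 3: leading byte 0xF0 = 11110000 → 4-byte char #2 = F0 92 8D BD.
Offset 7: leading byte 0x38 = 00111000 → 1-byte char #3 = 38.
Offset 8: leading byte 0xF0 = 11110000 → 4-byte char #4 = F0 9F 91 BE.
Offset 12: leading byte 0xE6 = 11100110 → 3-byte char #5 = E6 AA A5.
Offset 15: leading byte 0xD2 = 11010010 → 2-byte char #6 = D2 AF.
Offset 17: leading byte 0xC9 = 11001001 → 2-byte char #7 = C9 B8.
Offset 19: leading byte 0xD2 = 11010010 → 2-byte char #8 = D2 8A.
Leading byte 0xD2 = 11010010 matches 110xxxxx → 2-byte sequence.
Byte 1: 0xD2 = 11010010, payload 10010 (5 bits).
Byte 2: 0x8A = 10001010 (10xxxxxx ✓), payload 001010.
Concatenate: 10010001010 = 0x48A (11 bits → U+048A).

U+048A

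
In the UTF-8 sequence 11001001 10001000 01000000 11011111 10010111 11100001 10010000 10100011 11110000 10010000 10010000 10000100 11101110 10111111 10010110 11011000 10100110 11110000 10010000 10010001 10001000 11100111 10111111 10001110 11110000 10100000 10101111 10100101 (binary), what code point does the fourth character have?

Offset 0: leading byte 0xC9 = 11001001 → 2-byte char #1 = C9 88.
Offset 2: leading byte 0x40 = 01000000 → 1-byte char #2 = 40.
Offset 3: leading byte 0xDF = 11011111 → 2-byte char #3 = DF 97.
Offset 5: leading byte 0xE1 = 11100001 → 3-byte char #4 = E1 90 A3.
Leading byte 0xE1 = 11100001 matches 1110xxxx → 3-byte sequence.
Byte 1: 0xE1 = 11100001, payload 0001 (4 bits).
Byte 2: 0x90 = 10010000 (10xxxxxx ✓), payload 010000.
Byte 3: 0xA3 = 10100011 (10xxxxxx ✓), payload 100011.
Concatenate: 0001010000100011 = 0x1423 (16 bits → U+1423).

U+1423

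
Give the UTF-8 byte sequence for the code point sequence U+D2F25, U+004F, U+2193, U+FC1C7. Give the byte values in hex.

F3 92 BC A5 4F E2 86 93 F3 BC 87 87

U+D2F25: 4-byte form → F3 92 BC A5.
U+004F: 1-byte form → 4F.
U+2193: 3-byte form → E2 86 93.
U+FC1C7: 4-byte form → F3 BC 87 87.
Concatenated (12 bytes): F3 92 BC A5 4F E2 86 93 F3 BC 87 87.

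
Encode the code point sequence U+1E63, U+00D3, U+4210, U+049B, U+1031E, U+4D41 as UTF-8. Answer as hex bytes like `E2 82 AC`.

E1 B9 A3 C3 93 E4 88 90 D2 9B F0 90 8C 9E E4 B5 81

U+1E63: 3-byte form → E1 B9 A3.
U+00D3: 2-byte form → C3 93.
U+4210: 3-byte form → E4 88 90.
U+049B: 2-byte form → D2 9B.
U+1031E: 4-byte form → F0 90 8C 9E.
U+4D41: 3-byte form → E4 B5 81.
Concatenated (17 bytes): E1 B9 A3 C3 93 E4 88 90 D2 9B F0 90 8C 9E E4 B5 81.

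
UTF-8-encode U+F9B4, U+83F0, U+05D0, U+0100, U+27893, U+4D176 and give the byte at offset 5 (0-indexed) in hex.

U+F9B4 → 3-byte form EF A6 B4 at offsets 0–2.
U+83F0 → 3-byte form E8 8F B0 at offsets 3–5.
Offset 5 falls in char 2's range; it's byte 3 of E8 8F B0 = 0xB0.

0xB0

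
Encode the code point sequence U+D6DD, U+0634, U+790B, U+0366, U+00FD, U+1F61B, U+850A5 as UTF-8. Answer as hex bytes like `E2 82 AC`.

U+D6DD: 3-byte form → ED 9B 9D.
U+0634: 2-byte form → D8 B4.
U+790B: 3-byte form → E7 A4 8B.
U+0366: 2-byte form → CD A6.
U+00FD: 2-byte form → C3 BD.
U+1F61B: 4-byte form → F0 9F 98 9B.
U+850A5: 4-byte form → F2 85 82 A5.
Concatenated (20 bytes): ED 9B 9D D8 B4 E7 A4 8B CD A6 C3 BD F0 9F 98 9B F2 85 82 A5.

ED 9B 9D D8 B4 E7 A4 8B CD A6 C3 BD F0 9F 98 9B F2 85 82 A5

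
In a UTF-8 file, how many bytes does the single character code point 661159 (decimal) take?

4

U+A16A7 = 0xA16A7. UTF-8 uses 1 byte below 0x80, 2 below 0x800, 3 below 0x10000, 4 up to 0x10FFFF. 0xA16A7 is in U+10000–U+10FFFF → 4 bytes.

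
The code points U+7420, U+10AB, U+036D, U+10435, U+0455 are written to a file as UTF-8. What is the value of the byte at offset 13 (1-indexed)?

1-indexed offset 13 is 0-indexed offset 12.
U+7420 → 3-byte form E7 90 A0 at offsets 0–2.
U+10AB → 3-byte form E1 82 AB at offsets 3–5.
U+036D → 2-byte form CD AD at offsets 6–7.
U+10435 → 4-byte form F0 90 90 B5 at offsets 8–11.
U+0455 → 2-byte form D1 95 at offsets 12–13.
Offset 12 falls in char 5's range; it's byte 1 of D1 95 = 0xD1.

0xD1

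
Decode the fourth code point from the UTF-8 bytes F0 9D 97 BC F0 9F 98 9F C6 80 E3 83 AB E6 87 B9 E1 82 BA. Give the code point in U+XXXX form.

Offset 0: leading byte 0xF0 = 11110000 → 4-byte char #1 = F0 9D 97 BC.
Offset 4: leading byte 0xF0 = 11110000 → 4-byte char #2 = F0 9F 98 9F.
Offset 8: leading byte 0xC6 = 11000110 → 2-byte char #3 = C6 80.
Offset 10: leading byte 0xE3 = 11100011 → 3-byte char #4 = E3 83 AB.
Leading byte 0xE3 = 11100011 matches 1110xxxx → 3-byte sequence.
Byte 1: 0xE3 = 11100011, payload 0011 (4 bits).
Byte 2: 0x83 = 10000011 (10xxxxxx ✓), payload 000011.
Byte 3: 0xAB = 10101011 (10xxxxxx ✓), payload 101011.
Concatenate: 0011000011101011 = 0x30EB (16 bits → U+30EB).

U+30EB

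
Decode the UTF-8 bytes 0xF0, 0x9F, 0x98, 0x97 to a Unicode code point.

U+1F617

Leading byte 0xF0 = 11110000 matches 11110xxx → 4-byte sequence.
Byte 1: 0xF0 = 11110000, payload 000 (3 bits).
Byte 2: 0x9F = 10011111 (10xxxxxx ✓), payload 011111.
Byte 3: 0x98 = 10011000 (10xxxxxx ✓), payload 011000.
Byte 4: 0x97 = 10010111 (10xxxxxx ✓), payload 010111.
Concatenate: 000011111011000010111 = 0x1F617 (21 bits → U+1F617).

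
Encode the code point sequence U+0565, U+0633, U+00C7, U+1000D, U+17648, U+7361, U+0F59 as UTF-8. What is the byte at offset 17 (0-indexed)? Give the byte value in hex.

0xE0

U+0565 → 2-byte form D5 A5 at offsets 0–1.
U+0633 → 2-byte form D8 B3 at offsets 2–3.
U+00C7 → 2-byte form C3 87 at offsets 4–5.
U+1000D → 4-byte form F0 90 80 8D at offsets 6–9.
U+17648 → 4-byte form F0 97 99 88 at offsets 10–13.
U+7361 → 3-byte form E7 8D A1 at offsets 14–16.
U+0F59 → 3-byte form E0 BD 99 at offsets 17–19.
Offset 17 falls in char 7's range; it's byte 1 of E0 BD 99 = 0xE0.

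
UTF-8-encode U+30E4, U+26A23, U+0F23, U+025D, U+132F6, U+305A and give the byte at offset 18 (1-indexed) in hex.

0x81

1-indexed offset 18 is 0-indexed offset 17.
U+30E4 → 3-byte form E3 83 A4 at offsets 0–2.
U+26A23 → 4-byte form F0 A6 A8 A3 at offsets 3–6.
U+0F23 → 3-byte form E0 BC A3 at offsets 7–9.
U+025D → 2-byte form C9 9D at offsets 10–11.
U+132F6 → 4-byte form F0 93 8B B6 at offsets 12–15.
U+305A → 3-byte form E3 81 9A at offsets 16–18.
Offset 17 falls in char 6's range; it's byte 2 of E3 81 9A = 0x81.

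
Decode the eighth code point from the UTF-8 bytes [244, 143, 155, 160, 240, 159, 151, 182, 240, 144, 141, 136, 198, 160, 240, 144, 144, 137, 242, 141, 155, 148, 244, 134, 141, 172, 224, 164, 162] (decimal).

U+0922

Offset 0: leading byte 0xF4 = 11110100 → 4-byte char #1 = F4 8F 9B A0.
Offset 4: leading byte 0xF0 = 11110000 → 4-byte char #2 = F0 9F 97 B6.
Offset 8: leading byte 0xF0 = 11110000 → 4-byte char #3 = F0 90 8D 88.
Offset 12: leading byte 0xC6 = 11000110 → 2-byte char #4 = C6 A0.
Offset 14: leading byte 0xF0 = 11110000 → 4-byte char #5 = F0 90 90 89.
Offset 18: leading byte 0xF2 = 11110010 → 4-byte char #6 = F2 8D 9B 94.
Offset 22: leading byte 0xF4 = 11110100 → 4-byte char #7 = F4 86 8D AC.
Offset 26: leading byte 0xE0 = 11100000 → 3-byte char #8 = E0 A4 A2.
Leading byte 0xE0 = 11100000 matches 1110xxxx → 3-byte sequence.
Byte 1: 0xE0 = 11100000, payload 0000 (4 bits).
Byte 2: 0xA4 = 10100100 (10xxxxxx ✓), payload 100100.
Byte 3: 0xA2 = 10100010 (10xxxxxx ✓), payload 100010.
Concatenate: 0000100100100010 = 0x922 (16 bits → U+0922).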